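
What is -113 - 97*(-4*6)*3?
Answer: 6871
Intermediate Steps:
-113 - 97*(-4*6)*3 = -113 - (-2328)*3 = -113 - 97*(-72) = -113 + 6984 = 6871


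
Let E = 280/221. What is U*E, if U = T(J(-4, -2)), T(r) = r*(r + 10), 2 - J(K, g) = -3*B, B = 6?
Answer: 168000/221 ≈ 760.18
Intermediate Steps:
J(K, g) = 20 (J(K, g) = 2 - (-3)*6 = 2 - 1*(-18) = 2 + 18 = 20)
T(r) = r*(10 + r)
U = 600 (U = 20*(10 + 20) = 20*30 = 600)
E = 280/221 (E = 280*(1/221) = 280/221 ≈ 1.2670)
U*E = 600*(280/221) = 168000/221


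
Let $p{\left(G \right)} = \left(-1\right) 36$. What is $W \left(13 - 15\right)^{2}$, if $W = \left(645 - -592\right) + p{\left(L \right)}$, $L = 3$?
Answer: $4804$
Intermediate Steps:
$p{\left(G \right)} = -36$
$W = 1201$ ($W = \left(645 - -592\right) - 36 = \left(645 + 592\right) - 36 = 1237 - 36 = 1201$)
$W \left(13 - 15\right)^{2} = 1201 \left(13 - 15\right)^{2} = 1201 \left(-2\right)^{2} = 1201 \cdot 4 = 4804$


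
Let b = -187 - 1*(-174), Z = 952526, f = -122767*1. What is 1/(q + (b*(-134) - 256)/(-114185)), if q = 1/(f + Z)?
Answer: -94746031415/1232907689 ≈ -76.848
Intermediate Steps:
f = -122767
b = -13 (b = -187 + 174 = -13)
q = 1/829759 (q = 1/(-122767 + 952526) = 1/829759 ≈ 1.2052e-6)
1/(q + (b*(-134) - 256)/(-114185)) = 1/(1/829759 + (-13*(-134) - 256)/(-114185)) = 1/(1/829759 + (1742 - 256)*(-1/114185)) = 1/(1/829759 + 1486*(-1/114185)) = 1/(1/829759 - 1486/114185) = 1/(-1232907689/94746031415) = -94746031415/1232907689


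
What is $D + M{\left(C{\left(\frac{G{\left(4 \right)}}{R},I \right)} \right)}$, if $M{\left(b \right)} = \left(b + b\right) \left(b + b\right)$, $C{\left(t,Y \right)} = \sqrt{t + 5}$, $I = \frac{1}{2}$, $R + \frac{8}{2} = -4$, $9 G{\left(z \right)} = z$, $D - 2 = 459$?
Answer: $\frac{4327}{9} \approx 480.78$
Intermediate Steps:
$D = 461$ ($D = 2 + 459 = 461$)
$G{\left(z \right)} = \frac{z}{9}$
$R = -8$ ($R = -4 - 4 = -8$)
$I = \frac{1}{2} \approx 0.5$
$C{\left(t,Y \right)} = \sqrt{5 + t}$
$M{\left(b \right)} = 4 b^{2}$ ($M{\left(b \right)} = 2 b 2 b = 4 b^{2}$)
$D + M{\left(C{\left(\frac{G{\left(4 \right)}}{R},I \right)} \right)} = 461 + 4 \left(\sqrt{5 + \frac{\frac{1}{9} \cdot 4}{-8}}\right)^{2} = 461 + 4 \left(\sqrt{5 + \frac{4}{9} \left(- \frac{1}{8}\right)}\right)^{2} = 461 + 4 \left(\sqrt{5 - \frac{1}{18}}\right)^{2} = 461 + 4 \left(\sqrt{\frac{89}{18}}\right)^{2} = 461 + 4 \left(\frac{\sqrt{178}}{6}\right)^{2} = 461 + 4 \cdot \frac{89}{18} = 461 + \frac{178}{9} = \frac{4327}{9}$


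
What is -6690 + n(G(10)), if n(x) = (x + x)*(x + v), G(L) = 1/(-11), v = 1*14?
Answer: -809796/121 ≈ -6692.5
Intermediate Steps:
v = 14
G(L) = -1/11
n(x) = 2*x*(14 + x) (n(x) = (x + x)*(x + 14) = (2*x)*(14 + x) = 2*x*(14 + x))
-6690 + n(G(10)) = -6690 + 2*(-1/11)*(14 - 1/11) = -6690 + 2*(-1/11)*(153/11) = -6690 - 306/121 = -809796/121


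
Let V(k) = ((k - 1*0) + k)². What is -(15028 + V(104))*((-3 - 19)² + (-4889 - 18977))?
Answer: 1362983544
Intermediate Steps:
V(k) = 4*k² (V(k) = ((k + 0) + k)² = (k + k)² = (2*k)² = 4*k²)
-(15028 + V(104))*((-3 - 19)² + (-4889 - 18977)) = -(15028 + 4*104²)*((-3 - 19)² + (-4889 - 18977)) = -(15028 + 4*10816)*((-22)² - 23866) = -(15028 + 43264)*(484 - 23866) = -58292*(-23382) = -1*(-1362983544) = 1362983544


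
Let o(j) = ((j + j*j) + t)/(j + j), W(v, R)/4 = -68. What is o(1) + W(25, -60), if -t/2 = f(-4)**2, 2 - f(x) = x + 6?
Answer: -271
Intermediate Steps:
W(v, R) = -272 (W(v, R) = 4*(-68) = -272)
f(x) = -4 - x (f(x) = 2 - (x + 6) = 2 - (6 + x) = 2 + (-6 - x) = -4 - x)
t = 0 (t = -2*(-4 - 1*(-4))**2 = -2*(-4 + 4)**2 = -2*0**2 = -2*0 = 0)
o(j) = (j + j**2)/(2*j) (o(j) = ((j + j*j) + 0)/(j + j) = ((j + j**2) + 0)/((2*j)) = (j + j**2)*(1/(2*j)) = (j + j**2)/(2*j))
o(1) + W(25, -60) = (1/2 + (1/2)*1) - 272 = (1/2 + 1/2) - 272 = 1 - 272 = -271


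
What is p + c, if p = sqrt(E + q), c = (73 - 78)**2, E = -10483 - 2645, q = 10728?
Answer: 25 + 20*I*sqrt(6) ≈ 25.0 + 48.99*I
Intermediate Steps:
E = -13128
c = 25 (c = (-5)**2 = 25)
p = 20*I*sqrt(6) (p = sqrt(-13128 + 10728) = sqrt(-2400) = 20*I*sqrt(6) ≈ 48.99*I)
p + c = 20*I*sqrt(6) + 25 = 25 + 20*I*sqrt(6)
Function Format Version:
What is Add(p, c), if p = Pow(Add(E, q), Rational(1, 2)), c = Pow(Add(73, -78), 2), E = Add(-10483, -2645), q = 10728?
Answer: Add(25, Mul(20, I, Pow(6, Rational(1, 2)))) ≈ Add(25.000, Mul(48.990, I))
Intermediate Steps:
E = -13128
c = 25 (c = Pow(-5, 2) = 25)
p = Mul(20, I, Pow(6, Rational(1, 2))) (p = Pow(Add(-13128, 10728), Rational(1, 2)) = Pow(-2400, Rational(1, 2)) = Mul(20, I, Pow(6, Rational(1, 2))) ≈ Mul(48.990, I))
Add(p, c) = Add(Mul(20, I, Pow(6, Rational(1, 2))), 25) = Add(25, Mul(20, I, Pow(6, Rational(1, 2))))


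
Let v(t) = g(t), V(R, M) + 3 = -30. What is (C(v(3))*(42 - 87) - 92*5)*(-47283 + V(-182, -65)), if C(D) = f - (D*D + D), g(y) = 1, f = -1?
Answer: 15377700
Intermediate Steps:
V(R, M) = -33 (V(R, M) = -3 - 30 = -33)
v(t) = 1
C(D) = -1 - D - D**2 (C(D) = -1 - (D*D + D) = -1 - (D**2 + D) = -1 - (D + D**2) = -1 + (-D - D**2) = -1 - D - D**2)
(C(v(3))*(42 - 87) - 92*5)*(-47283 + V(-182, -65)) = ((-1 - 1*1 - 1*1**2)*(42 - 87) - 92*5)*(-47283 - 33) = ((-1 - 1 - 1*1)*(-45) - 460)*(-47316) = ((-1 - 1 - 1)*(-45) - 460)*(-47316) = (-3*(-45) - 460)*(-47316) = (135 - 460)*(-47316) = -325*(-47316) = 15377700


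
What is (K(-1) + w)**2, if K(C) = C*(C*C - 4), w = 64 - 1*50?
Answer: 289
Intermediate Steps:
w = 14 (w = 64 - 50 = 14)
K(C) = C*(-4 + C**2) (K(C) = C*(C**2 - 4) = C*(-4 + C**2))
(K(-1) + w)**2 = (-(-4 + (-1)**2) + 14)**2 = (-(-4 + 1) + 14)**2 = (-1*(-3) + 14)**2 = (3 + 14)**2 = 17**2 = 289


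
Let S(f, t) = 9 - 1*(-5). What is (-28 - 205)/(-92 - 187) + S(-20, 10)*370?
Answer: 1445453/279 ≈ 5180.8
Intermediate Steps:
S(f, t) = 14 (S(f, t) = 9 + 5 = 14)
(-28 - 205)/(-92 - 187) + S(-20, 10)*370 = (-28 - 205)/(-92 - 187) + 14*370 = -233/(-279) + 5180 = -233*(-1/279) + 5180 = 233/279 + 5180 = 1445453/279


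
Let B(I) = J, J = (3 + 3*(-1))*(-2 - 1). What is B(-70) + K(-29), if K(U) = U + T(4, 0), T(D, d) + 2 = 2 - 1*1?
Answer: -30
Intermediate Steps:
T(D, d) = -1 (T(D, d) = -2 + (2 - 1*1) = -2 + (2 - 1) = -2 + 1 = -1)
J = 0 (J = (3 - 3)*(-3) = 0*(-3) = 0)
K(U) = -1 + U (K(U) = U - 1 = -1 + U)
B(I) = 0
B(-70) + K(-29) = 0 + (-1 - 29) = 0 - 30 = -30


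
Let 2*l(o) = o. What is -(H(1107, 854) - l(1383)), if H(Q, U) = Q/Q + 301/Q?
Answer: 1528165/2214 ≈ 690.23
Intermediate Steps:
l(o) = o/2
H(Q, U) = 1 + 301/Q
-(H(1107, 854) - l(1383)) = -((301 + 1107)/1107 - 1383/2) = -((1/1107)*1408 - 1*1383/2) = -(1408/1107 - 1383/2) = -1*(-1528165/2214) = 1528165/2214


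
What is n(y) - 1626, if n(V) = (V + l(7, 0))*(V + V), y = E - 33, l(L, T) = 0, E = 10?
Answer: -568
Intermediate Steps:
y = -23 (y = 10 - 33 = -23)
n(V) = 2*V² (n(V) = (V + 0)*(V + V) = V*(2*V) = 2*V²)
n(y) - 1626 = 2*(-23)² - 1626 = 2*529 - 1626 = 1058 - 1626 = -568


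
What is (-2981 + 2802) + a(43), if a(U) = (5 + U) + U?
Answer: -88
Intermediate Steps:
a(U) = 5 + 2*U
(-2981 + 2802) + a(43) = (-2981 + 2802) + (5 + 2*43) = -179 + (5 + 86) = -179 + 91 = -88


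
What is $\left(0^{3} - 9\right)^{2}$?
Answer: $81$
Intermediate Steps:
$\left(0^{3} - 9\right)^{2} = \left(0 - 9\right)^{2} = \left(-9\right)^{2} = 81$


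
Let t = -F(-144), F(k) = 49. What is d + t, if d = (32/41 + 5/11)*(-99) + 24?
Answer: -6038/41 ≈ -147.27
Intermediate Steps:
d = -4029/41 (d = (32*(1/41) + 5*(1/11))*(-99) + 24 = (32/41 + 5/11)*(-99) + 24 = (557/451)*(-99) + 24 = -5013/41 + 24 = -4029/41 ≈ -98.268)
t = -49 (t = -1*49 = -49)
d + t = -4029/41 - 49 = -6038/41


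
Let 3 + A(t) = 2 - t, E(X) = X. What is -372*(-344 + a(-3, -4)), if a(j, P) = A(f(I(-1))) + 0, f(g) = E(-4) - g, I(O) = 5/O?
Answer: 128712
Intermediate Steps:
f(g) = -4 - g
A(t) = -1 - t (A(t) = -3 + (2 - t) = -1 - t)
a(j, P) = -2 (a(j, P) = (-1 - (-4 - 5/(-1))) + 0 = (-1 - (-4 - 5*(-1))) + 0 = (-1 - (-4 - 1*(-5))) + 0 = (-1 - (-4 + 5)) + 0 = (-1 - 1*1) + 0 = (-1 - 1) + 0 = -2 + 0 = -2)
-372*(-344 + a(-3, -4)) = -372*(-344 - 2) = -372*(-346) = 128712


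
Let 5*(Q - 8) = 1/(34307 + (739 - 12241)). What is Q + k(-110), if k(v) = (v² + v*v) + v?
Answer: 2747774451/114025 ≈ 24098.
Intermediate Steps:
k(v) = v + 2*v² (k(v) = (v² + v²) + v = 2*v² + v = v + 2*v²)
Q = 912201/114025 (Q = 8 + 1/(5*(34307 + (739 - 12241))) = 8 + 1/(5*(34307 - 11502)) = 8 + (⅕)/22805 = 8 + (⅕)*(1/22805) = 8 + 1/114025 = 912201/114025 ≈ 8.0000)
Q + k(-110) = 912201/114025 - 110*(1 + 2*(-110)) = 912201/114025 - 110*(1 - 220) = 912201/114025 - 110*(-219) = 912201/114025 + 24090 = 2747774451/114025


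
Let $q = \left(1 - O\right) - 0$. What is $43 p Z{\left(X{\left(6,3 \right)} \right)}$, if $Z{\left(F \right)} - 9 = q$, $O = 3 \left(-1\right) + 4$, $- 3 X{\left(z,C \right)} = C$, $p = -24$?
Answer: $-9288$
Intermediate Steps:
$X{\left(z,C \right)} = - \frac{C}{3}$
$O = 1$ ($O = -3 + 4 = 1$)
$q = 0$ ($q = \left(1 - 1\right) - 0 = \left(1 - 1\right) + 0 = 0 + 0 = 0$)
$Z{\left(F \right)} = 9$ ($Z{\left(F \right)} = 9 + 0 = 9$)
$43 p Z{\left(X{\left(6,3 \right)} \right)} = 43 \left(-24\right) 9 = \left(-1032\right) 9 = -9288$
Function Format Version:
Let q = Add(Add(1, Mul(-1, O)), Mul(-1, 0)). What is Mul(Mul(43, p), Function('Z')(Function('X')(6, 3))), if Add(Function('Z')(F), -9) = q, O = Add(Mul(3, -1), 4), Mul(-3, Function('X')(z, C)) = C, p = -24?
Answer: -9288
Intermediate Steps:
Function('X')(z, C) = Mul(Rational(-1, 3), C)
O = 1 (O = Add(-3, 4) = 1)
q = 0 (q = Add(Add(1, Mul(-1, 1)), Mul(-1, 0)) = Add(Add(1, -1), 0) = Add(0, 0) = 0)
Function('Z')(F) = 9 (Function('Z')(F) = Add(9, 0) = 9)
Mul(Mul(43, p), Function('Z')(Function('X')(6, 3))) = Mul(Mul(43, -24), 9) = Mul(-1032, 9) = -9288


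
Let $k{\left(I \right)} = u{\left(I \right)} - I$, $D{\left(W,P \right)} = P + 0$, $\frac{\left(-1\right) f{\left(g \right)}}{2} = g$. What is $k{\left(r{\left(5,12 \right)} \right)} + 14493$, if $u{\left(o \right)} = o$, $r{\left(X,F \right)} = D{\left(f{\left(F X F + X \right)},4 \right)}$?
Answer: $14493$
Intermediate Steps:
$f{\left(g \right)} = - 2 g$
$D{\left(W,P \right)} = P$
$r{\left(X,F \right)} = 4$
$k{\left(I \right)} = 0$ ($k{\left(I \right)} = I - I = 0$)
$k{\left(r{\left(5,12 \right)} \right)} + 14493 = 0 + 14493 = 14493$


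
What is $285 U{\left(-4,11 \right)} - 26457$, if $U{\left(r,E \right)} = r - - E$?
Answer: $-24462$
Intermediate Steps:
$U{\left(r,E \right)} = E + r$ ($U{\left(r,E \right)} = r + E = E + r$)
$285 U{\left(-4,11 \right)} - 26457 = 285 \left(11 - 4\right) - 26457 = 285 \cdot 7 - 26457 = 1995 - 26457 = -24462$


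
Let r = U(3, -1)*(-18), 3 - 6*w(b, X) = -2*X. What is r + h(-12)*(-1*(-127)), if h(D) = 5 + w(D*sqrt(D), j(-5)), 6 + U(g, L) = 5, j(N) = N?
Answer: 3029/6 ≈ 504.83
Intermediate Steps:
U(g, L) = -1 (U(g, L) = -6 + 5 = -1)
w(b, X) = 1/2 + X/3 (w(b, X) = 1/2 - (-1)*X/3 = 1/2 + X/3)
h(D) = 23/6 (h(D) = 5 + (1/2 + (1/3)*(-5)) = 5 + (1/2 - 5/3) = 5 - 7/6 = 23/6)
r = 18 (r = -1*(-18) = 18)
r + h(-12)*(-1*(-127)) = 18 + 23*(-1*(-127))/6 = 18 + (23/6)*127 = 18 + 2921/6 = 3029/6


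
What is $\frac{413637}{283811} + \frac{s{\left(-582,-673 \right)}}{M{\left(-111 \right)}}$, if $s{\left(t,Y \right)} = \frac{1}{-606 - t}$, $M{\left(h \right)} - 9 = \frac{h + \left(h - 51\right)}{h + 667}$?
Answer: $\frac{11702050153}{8056259046} \approx 1.4525$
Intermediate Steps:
$M{\left(h \right)} = 9 + \frac{-51 + 2 h}{667 + h}$ ($M{\left(h \right)} = 9 + \frac{h + \left(h - 51\right)}{h + 667} = 9 + \frac{h + \left(h - 51\right)}{667 + h} = 9 + \frac{h + \left(-51 + h\right)}{667 + h} = 9 + \frac{-51 + 2 h}{667 + h}$)
$\frac{413637}{283811} + \frac{s{\left(-582,-673 \right)}}{M{\left(-111 \right)}} = \frac{413637}{283811} + \frac{\left(-1\right) \frac{1}{606 - 582}}{\frac{1}{667 - 111} \left(5952 + 11 \left(-111\right)\right)} = 413637 \cdot \frac{1}{283811} + \frac{\left(-1\right) \frac{1}{24}}{\frac{1}{556} \left(5952 - 1221\right)} = \frac{413637}{283811} + \frac{\left(-1\right) \frac{1}{24}}{\frac{1}{556} \cdot 4731} = \frac{413637}{283811} - \frac{1}{24 \cdot \frac{4731}{556}} = \frac{413637}{283811} - \frac{139}{28386} = \frac{11702050153}{8056259046}$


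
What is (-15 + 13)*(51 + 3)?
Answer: -108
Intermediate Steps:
(-15 + 13)*(51 + 3) = -2*54 = -108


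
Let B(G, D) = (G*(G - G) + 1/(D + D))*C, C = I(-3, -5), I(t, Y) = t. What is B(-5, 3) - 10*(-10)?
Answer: 199/2 ≈ 99.500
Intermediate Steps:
C = -3
B(G, D) = -3/(2*D) (B(G, D) = (G*(G - G) + 1/(D + D))*(-3) = (G*0 + 1/(2*D))*(-3) = (0 + 1/(2*D))*(-3) = (1/(2*D))*(-3) = -3/(2*D))
B(-5, 3) - 10*(-10) = -3/2/3 - 10*(-10) = -3/2*⅓ + 100 = -½ + 100 = 199/2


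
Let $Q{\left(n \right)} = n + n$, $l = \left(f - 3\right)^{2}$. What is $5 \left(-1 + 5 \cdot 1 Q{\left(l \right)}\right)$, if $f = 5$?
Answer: $195$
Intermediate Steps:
$l = 4$ ($l = \left(5 - 3\right)^{2} = 2^{2} = 4$)
$Q{\left(n \right)} = 2 n$
$5 \left(-1 + 5 \cdot 1 Q{\left(l \right)}\right) = 5 \left(-1 + 5 \cdot 1 \cdot 2 \cdot 4\right) = 5 \left(-1 + 5 \cdot 8\right) = 5 \left(-1 + 40\right) = 5 \cdot 39 = 195$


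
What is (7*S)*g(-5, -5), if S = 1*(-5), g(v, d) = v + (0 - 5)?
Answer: 350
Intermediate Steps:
g(v, d) = -5 + v (g(v, d) = v - 5 = -5 + v)
S = -5
(7*S)*g(-5, -5) = (7*(-5))*(-5 - 5) = -35*(-10) = 350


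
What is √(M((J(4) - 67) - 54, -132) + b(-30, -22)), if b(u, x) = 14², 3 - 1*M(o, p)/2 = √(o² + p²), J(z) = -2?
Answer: √(202 - 6*√3617) ≈ 12.604*I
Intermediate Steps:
M(o, p) = 6 - 2*√(o² + p²)
b(u, x) = 196
√(M((J(4) - 67) - 54, -132) + b(-30, -22)) = √((6 - 2*√(((-2 - 67) - 54)² + (-132)²)) + 196) = √((6 - 2*√((-69 - 54)² + 17424)) + 196) = √((6 - 2*√((-123)² + 17424)) + 196) = √((6 - 2*√(15129 + 17424)) + 196) = √((6 - 6*√3617) + 196) = √(202 - 6*√3617)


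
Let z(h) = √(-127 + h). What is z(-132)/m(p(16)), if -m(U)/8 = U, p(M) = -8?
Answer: I*√259/64 ≈ 0.25146*I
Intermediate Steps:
m(U) = -8*U
z(-132)/m(p(16)) = √(-127 - 132)/((-8*(-8))) = √(-259)/64 = (I*√259)*(1/64) = I*√259/64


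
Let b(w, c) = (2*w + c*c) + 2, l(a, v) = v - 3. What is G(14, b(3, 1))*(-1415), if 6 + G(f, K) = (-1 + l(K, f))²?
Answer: -133010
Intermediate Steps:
l(a, v) = -3 + v
b(w, c) = 2 + c² + 2*w (b(w, c) = (2*w + c²) + 2 = (c² + 2*w) + 2 = 2 + c² + 2*w)
G(f, K) = -6 + (-4 + f)² (G(f, K) = -6 + (-1 + (-3 + f))² = -6 + (-4 + f)²)
G(14, b(3, 1))*(-1415) = (-6 + (-4 + 14)²)*(-1415) = (-6 + 10²)*(-1415) = (-6 + 100)*(-1415) = 94*(-1415) = -133010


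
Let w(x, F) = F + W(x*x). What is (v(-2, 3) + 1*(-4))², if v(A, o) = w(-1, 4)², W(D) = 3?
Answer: 2025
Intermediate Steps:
w(x, F) = 3 + F (w(x, F) = F + 3 = 3 + F)
v(A, o) = 49 (v(A, o) = (3 + 4)² = 7² = 49)
(v(-2, 3) + 1*(-4))² = (49 + 1*(-4))² = (49 - 4)² = 45² = 2025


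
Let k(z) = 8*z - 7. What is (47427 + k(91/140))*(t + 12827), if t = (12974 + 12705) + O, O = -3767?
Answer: 8237520114/5 ≈ 1.6475e+9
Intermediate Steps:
k(z) = -7 + 8*z
t = 21912 (t = (12974 + 12705) - 3767 = 25679 - 3767 = 21912)
(47427 + k(91/140))*(t + 12827) = (47427 + (-7 + 8*(91/140)))*(21912 + 12827) = (47427 + (-7 + 8*(91*(1/140))))*34739 = (47427 + (-7 + 8*(13/20)))*34739 = (47427 + (-7 + 26/5))*34739 = (47427 - 9/5)*34739 = (237126/5)*34739 = 8237520114/5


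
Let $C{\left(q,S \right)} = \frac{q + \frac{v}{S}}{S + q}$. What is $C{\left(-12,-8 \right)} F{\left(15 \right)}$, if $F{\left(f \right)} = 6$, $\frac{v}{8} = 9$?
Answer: $\frac{63}{10} \approx 6.3$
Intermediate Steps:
$v = 72$ ($v = 8 \cdot 9 = 72$)
$C{\left(q,S \right)} = \frac{q + \frac{72}{S}}{S + q}$
$C{\left(-12,-8 \right)} F{\left(15 \right)} = \frac{72 - -96}{\left(-8\right) \left(-8 - 12\right)} 6 = - \frac{72 + 96}{8 \left(-20\right)} 6 = \left(- \frac{1}{8}\right) \left(- \frac{1}{20}\right) 168 \cdot 6 = \frac{21}{20} \cdot 6 = \frac{63}{10}$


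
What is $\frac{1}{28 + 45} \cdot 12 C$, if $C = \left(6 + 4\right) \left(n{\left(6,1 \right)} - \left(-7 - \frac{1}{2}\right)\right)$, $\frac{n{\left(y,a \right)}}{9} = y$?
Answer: $\frac{7380}{73} \approx 101.1$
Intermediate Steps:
$n{\left(y,a \right)} = 9 y$
$C = 615$ ($C = \left(6 + 4\right) \left(9 \cdot 6 - \left(-7 - \frac{1}{2}\right)\right) = 10 \left(54 - - \frac{15}{2}\right) = 10 \left(54 + \left(\frac{1}{2} + 7\right)\right) = 10 \left(54 + \frac{15}{2}\right) = 10 \cdot \frac{123}{2} = 615$)
$\frac{1}{28 + 45} \cdot 12 C = \frac{1}{28 + 45} \cdot 12 \cdot 615 = \frac{1}{73} \cdot 12 \cdot 615 = \frac{12}{73} \cdot 615 = \frac{7380}{73}$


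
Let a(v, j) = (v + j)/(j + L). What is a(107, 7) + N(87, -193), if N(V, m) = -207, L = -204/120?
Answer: -9831/53 ≈ -185.49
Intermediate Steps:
L = -17/10 (L = -204*1/120 = -17/10 ≈ -1.7000)
a(v, j) = (j + v)/(-17/10 + j) (a(v, j) = (v + j)/(j - 17/10) = (j + v)/(-17/10 + j))
a(107, 7) + N(87, -193) = 10*(7 + 107)/(-17 + 10*7) - 207 = 10*114/(-17 + 70) - 207 = 10*114/53 - 207 = 10*(1/53)*114 - 207 = 1140/53 - 207 = -9831/53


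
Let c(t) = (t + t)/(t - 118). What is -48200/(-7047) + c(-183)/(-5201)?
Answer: 75454568998/11032085547 ≈ 6.8396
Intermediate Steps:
c(t) = 2*t/(-118 + t) (c(t) = (2*t)/(-118 + t) = 2*t/(-118 + t))
-48200/(-7047) + c(-183)/(-5201) = -48200/(-7047) + (2*(-183)/(-118 - 183))/(-5201) = -48200*(-1/7047) + (2*(-183)/(-301))*(-1/5201) = 48200/7047 + (2*(-183)*(-1/301))*(-1/5201) = 48200/7047 + (366/301)*(-1/5201) = 48200/7047 - 366/1565501 = 75454568998/11032085547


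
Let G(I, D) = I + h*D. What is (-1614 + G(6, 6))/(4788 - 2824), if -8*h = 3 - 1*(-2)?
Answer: -6447/7856 ≈ -0.82065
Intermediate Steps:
h = -5/8 (h = -(3 - 1*(-2))/8 = -(3 + 2)/8 = -⅛*5 = -5/8 ≈ -0.62500)
G(I, D) = I - 5*D/8
(-1614 + G(6, 6))/(4788 - 2824) = (-1614 + (6 - 5/8*6))/(4788 - 2824) = (-1614 + (6 - 15/4))/1964 = (-1614 + 9/4)*(1/1964) = -6447/4*1/1964 = -6447/7856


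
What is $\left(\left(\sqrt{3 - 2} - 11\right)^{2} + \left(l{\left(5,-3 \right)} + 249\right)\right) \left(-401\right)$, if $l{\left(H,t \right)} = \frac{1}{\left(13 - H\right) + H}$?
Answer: $- \frac{1819738}{13} \approx -1.3998 \cdot 10^{5}$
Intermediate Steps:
$l{\left(H,t \right)} = \frac{1}{13}$
$\left(\left(\sqrt{3 - 2} - 11\right)^{2} + \left(l{\left(5,-3 \right)} + 249\right)\right) \left(-401\right) = \left(\left(\sqrt{3 - 2} - 11\right)^{2} + \left(\frac{1}{13} + 249\right)\right) \left(-401\right) = \left(\left(\sqrt{1} - 11\right)^{2} + \frac{3238}{13}\right) \left(-401\right) = \left(\left(1 - 11\right)^{2} + \frac{3238}{13}\right) \left(-401\right) = \left(\left(-10\right)^{2} + \frac{3238}{13}\right) \left(-401\right) = \left(100 + \frac{3238}{13}\right) \left(-401\right) = \frac{4538}{13} \left(-401\right) = - \frac{1819738}{13}$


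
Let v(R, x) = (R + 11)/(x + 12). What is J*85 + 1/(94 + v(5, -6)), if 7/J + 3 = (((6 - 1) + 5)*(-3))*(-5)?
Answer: 24713/6090 ≈ 4.0580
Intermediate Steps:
v(R, x) = (11 + R)/(12 + x)
J = 1/21 (J = 7/(-3 + (((6 - 1) + 5)*(-3))*(-5)) = 7/(-3 + ((5 + 5)*(-3))*(-5)) = 7/(-3 + (10*(-3))*(-5)) = 7/(-3 - 30*(-5)) = 7/(-3 + 150) = 7/147 = 7*(1/147) = 1/21 ≈ 0.047619)
J*85 + 1/(94 + v(5, -6)) = (1/21)*85 + 1/(94 + (11 + 5)/(12 - 6)) = 85/21 + 1/(94 + 16/6) = 85/21 + 1/(94 + (⅙)*16) = 85/21 + 1/(94 + 8/3) = 85/21 + 1/(290/3) = 85/21 + 3/290 = 24713/6090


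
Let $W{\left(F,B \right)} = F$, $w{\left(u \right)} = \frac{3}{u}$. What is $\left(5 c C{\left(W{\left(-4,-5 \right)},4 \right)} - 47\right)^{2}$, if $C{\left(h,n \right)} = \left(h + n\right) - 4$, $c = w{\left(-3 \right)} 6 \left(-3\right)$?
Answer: $165649$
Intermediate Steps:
$c = 18$ ($c = \frac{3}{-3} \cdot 6 \left(-3\right) = 3 \left(- \frac{1}{3}\right) 6 \left(-3\right) = \left(-1\right) 6 \left(-3\right) = \left(-6\right) \left(-3\right) = 18$)
$C{\left(h,n \right)} = -4 + h + n$
$\left(5 c C{\left(W{\left(-4,-5 \right)},4 \right)} - 47\right)^{2} = \left(5 \cdot 18 \left(-4 - 4 + 4\right) - 47\right)^{2} = \left(90 \left(-4\right) - 47\right)^{2} = \left(-360 - 47\right)^{2} = \left(-407\right)^{2} = 165649$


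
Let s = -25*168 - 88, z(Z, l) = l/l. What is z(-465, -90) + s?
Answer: -4287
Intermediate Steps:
z(Z, l) = 1
s = -4288 (s = -4200 - 88 = -4288)
z(-465, -90) + s = 1 - 4288 = -4287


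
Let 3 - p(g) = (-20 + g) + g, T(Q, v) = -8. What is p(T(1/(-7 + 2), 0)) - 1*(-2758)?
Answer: 2797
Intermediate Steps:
p(g) = 23 - 2*g (p(g) = 3 - ((-20 + g) + g) = 3 - (-20 + 2*g) = 3 + (20 - 2*g) = 23 - 2*g)
p(T(1/(-7 + 2), 0)) - 1*(-2758) = (23 - 2*(-8)) - 1*(-2758) = (23 + 16) + 2758 = 39 + 2758 = 2797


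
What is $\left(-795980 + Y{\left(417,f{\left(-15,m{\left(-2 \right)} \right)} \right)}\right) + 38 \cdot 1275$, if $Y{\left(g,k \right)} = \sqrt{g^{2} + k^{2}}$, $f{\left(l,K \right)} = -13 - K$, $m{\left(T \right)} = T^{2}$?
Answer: $-747530 + \sqrt{174178} \approx -7.4711 \cdot 10^{5}$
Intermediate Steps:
$\left(-795980 + Y{\left(417,f{\left(-15,m{\left(-2 \right)} \right)} \right)}\right) + 38 \cdot 1275 = \left(-795980 + \sqrt{417^{2} + \left(-13 - \left(-2\right)^{2}\right)^{2}}\right) + 38 \cdot 1275 = \left(-795980 + \sqrt{173889 + \left(-13 - 4\right)^{2}}\right) + 48450 = \left(-795980 + \sqrt{173889 + \left(-17\right)^{2}}\right) + 48450 = \left(-795980 + \sqrt{173889 + 289}\right) + 48450 = \left(-795980 + \sqrt{174178}\right) + 48450 = -747530 + \sqrt{174178}$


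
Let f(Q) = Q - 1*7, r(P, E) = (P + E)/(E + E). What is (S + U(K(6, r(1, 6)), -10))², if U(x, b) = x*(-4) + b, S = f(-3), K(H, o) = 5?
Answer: 1600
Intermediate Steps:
r(P, E) = (E + P)/(2*E) (r(P, E) = (E + P)/((2*E)) = (E + P)*(1/(2*E)) = (E + P)/(2*E))
f(Q) = -7 + Q (f(Q) = Q - 7 = -7 + Q)
S = -10 (S = -7 - 3 = -10)
U(x, b) = b - 4*x (U(x, b) = -4*x + b = b - 4*x)
(S + U(K(6, r(1, 6)), -10))² = (-10 + (-10 - 4*5))² = (-10 + (-10 - 20))² = (-10 - 30)² = (-40)² = 1600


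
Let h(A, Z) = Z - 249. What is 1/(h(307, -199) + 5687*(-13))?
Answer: -1/74379 ≈ -1.3445e-5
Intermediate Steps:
h(A, Z) = -249 + Z
1/(h(307, -199) + 5687*(-13)) = 1/((-249 - 199) + 5687*(-13)) = 1/(-448 - 73931) = 1/(-74379) = -1/74379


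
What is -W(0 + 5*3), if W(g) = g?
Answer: -15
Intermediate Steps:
-W(0 + 5*3) = -(0 + 5*3) = -(0 + 15) = -1*15 = -15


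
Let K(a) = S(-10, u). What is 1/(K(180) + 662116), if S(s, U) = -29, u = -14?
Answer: 1/662087 ≈ 1.5104e-6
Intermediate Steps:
K(a) = -29
1/(K(180) + 662116) = 1/(-29 + 662116) = 1/662087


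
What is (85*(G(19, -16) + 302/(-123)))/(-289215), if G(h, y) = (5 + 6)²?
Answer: -247877/7114689 ≈ -0.034840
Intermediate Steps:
G(h, y) = 121 (G(h, y) = 11² = 121)
(85*(G(19, -16) + 302/(-123)))/(-289215) = (85*(121 + 302/(-123)))/(-289215) = (85*(121 + 302*(-1/123)))*(-1/289215) = (85*(121 - 302/123))*(-1/289215) = (85*(14581/123))*(-1/289215) = (1239385/123)*(-1/289215) = -247877/7114689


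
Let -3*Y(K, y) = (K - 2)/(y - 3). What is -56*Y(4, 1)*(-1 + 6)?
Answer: -280/3 ≈ -93.333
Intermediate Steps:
Y(K, y) = -(-2 + K)/(3*(-3 + y)) (Y(K, y) = -(K - 2)/(3*(y - 3)) = -(-2 + K)/(3*(-3 + y)))
-56*Y(4, 1)*(-1 + 6) = -56*(2 - 1*4)/(3*(-3 + 1))*(-1 + 6) = -56*(⅓)*(2 - 4)/(-2)*5 = -56*(⅓)*(-½)*(-2)*5 = -56*5/3 = -280/3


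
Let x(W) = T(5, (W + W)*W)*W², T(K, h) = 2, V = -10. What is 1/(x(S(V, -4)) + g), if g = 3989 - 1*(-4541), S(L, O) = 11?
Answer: 1/8772 ≈ 0.00011400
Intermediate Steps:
x(W) = 2*W²
g = 8530 (g = 3989 + 4541 = 8530)
1/(x(S(V, -4)) + g) = 1/(2*11² + 8530) = 1/(2*121 + 8530) = 1/(242 + 8530) = 1/8772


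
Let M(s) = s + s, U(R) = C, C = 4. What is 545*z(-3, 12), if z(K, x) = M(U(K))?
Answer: 4360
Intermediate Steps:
U(R) = 4
M(s) = 2*s
z(K, x) = 8 (z(K, x) = 2*4 = 8)
545*z(-3, 12) = 545*8 = 4360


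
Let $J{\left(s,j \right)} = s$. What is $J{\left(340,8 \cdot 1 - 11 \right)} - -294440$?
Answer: $294780$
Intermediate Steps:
$J{\left(340,8 \cdot 1 - 11 \right)} - -294440 = 340 - -294440 = 340 + 294440 = 294780$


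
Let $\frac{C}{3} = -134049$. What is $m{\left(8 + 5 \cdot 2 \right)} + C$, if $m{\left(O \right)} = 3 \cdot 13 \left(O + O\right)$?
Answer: $-400743$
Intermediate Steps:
$C = -402147$ ($C = 3 \left(-134049\right) = -402147$)
$m{\left(O \right)} = 78 O$ ($m{\left(O \right)} = 39 \cdot 2 O = 78 O$)
$m{\left(8 + 5 \cdot 2 \right)} + C = 78 \left(8 + 5 \cdot 2\right) - 402147 = 78 \left(8 + 10\right) - 402147 = 78 \cdot 18 - 402147 = 1404 - 402147 = -400743$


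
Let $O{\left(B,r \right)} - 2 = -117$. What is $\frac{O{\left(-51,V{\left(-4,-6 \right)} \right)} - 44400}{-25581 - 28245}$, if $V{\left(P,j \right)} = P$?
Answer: $\frac{44515}{53826} \approx 0.82702$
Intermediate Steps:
$O{\left(B,r \right)} = -115$ ($O{\left(B,r \right)} = 2 - 117 = -115$)
$\frac{O{\left(-51,V{\left(-4,-6 \right)} \right)} - 44400}{-25581 - 28245} = \frac{-115 - 44400}{-25581 - 28245} = - \frac{44515}{-53826} = \left(-44515\right) \left(- \frac{1}{53826}\right) = \frac{44515}{53826}$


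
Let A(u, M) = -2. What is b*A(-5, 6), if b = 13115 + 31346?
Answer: -88922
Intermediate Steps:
b = 44461
b*A(-5, 6) = 44461*(-2) = -88922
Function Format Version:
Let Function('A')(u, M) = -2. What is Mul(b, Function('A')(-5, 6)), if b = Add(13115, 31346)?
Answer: -88922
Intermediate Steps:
b = 44461
Mul(b, Function('A')(-5, 6)) = Mul(44461, -2) = -88922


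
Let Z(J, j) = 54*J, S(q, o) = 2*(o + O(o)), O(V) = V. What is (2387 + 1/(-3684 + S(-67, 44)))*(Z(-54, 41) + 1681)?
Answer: -10341389825/3508 ≈ -2.9479e+6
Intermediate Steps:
S(q, o) = 4*o (S(q, o) = 2*(o + o) = 2*(2*o) = 4*o)
(2387 + 1/(-3684 + S(-67, 44)))*(Z(-54, 41) + 1681) = (2387 + 1/(-3684 + 4*44))*(54*(-54) + 1681) = (2387 + 1/(-3684 + 176))*(-2916 + 1681) = (2387 + 1/(-3508))*(-1235) = (2387 - 1/3508)*(-1235) = (8373595/3508)*(-1235) = -10341389825/3508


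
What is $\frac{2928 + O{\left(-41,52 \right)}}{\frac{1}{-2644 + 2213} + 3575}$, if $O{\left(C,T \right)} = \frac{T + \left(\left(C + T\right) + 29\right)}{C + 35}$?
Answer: $\frac{1883039}{2311236} \approx 0.81473$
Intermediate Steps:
$O{\left(C,T \right)} = \frac{29 + C + 2 T}{35 + C}$ ($O{\left(C,T \right)} = \frac{T + \left(29 + C + T\right)}{35 + C} = \frac{29 + C + 2 T}{35 + C}$)
$\frac{2928 + O{\left(-41,52 \right)}}{\frac{1}{-2644 + 2213} + 3575} = \frac{2928 + \frac{29 - 41 + 2 \cdot 52}{35 - 41}}{\frac{1}{-2644 + 2213} + 3575} = \frac{2928 + \frac{29 - 41 + 104}{-6}}{\frac{1}{-431} + 3575} = \frac{2928 - \frac{46}{3}}{- \frac{1}{431} + 3575} = \frac{2928 - \frac{46}{3}}{\frac{1540824}{431}} = \frac{8738}{3} \cdot \frac{431}{1540824} = \frac{1883039}{2311236}$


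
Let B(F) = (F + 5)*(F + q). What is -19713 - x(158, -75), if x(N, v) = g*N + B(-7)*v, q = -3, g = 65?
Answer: -28483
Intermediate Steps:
B(F) = (-3 + F)*(5 + F) (B(F) = (F + 5)*(F - 3) = (5 + F)*(-3 + F) = (-3 + F)*(5 + F))
x(N, v) = 20*v + 65*N (x(N, v) = 65*N + (-15 + (-7)² + 2*(-7))*v = 65*N + (-15 + 49 - 14)*v = 65*N + 20*v = 20*v + 65*N)
-19713 - x(158, -75) = -19713 - (20*(-75) + 65*158) = -19713 - (-1500 + 10270) = -19713 - 1*8770 = -19713 - 8770 = -28483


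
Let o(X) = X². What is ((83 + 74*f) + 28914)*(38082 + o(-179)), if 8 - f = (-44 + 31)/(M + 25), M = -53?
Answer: 29014443095/14 ≈ 2.0725e+9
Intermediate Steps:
f = 211/28 (f = 8 - (-44 + 31)/(-53 + 25) = 8 - (-13)/(-28) = 8 - (-13)*(-1)/28 = 8 - 1*13/28 = 8 - 13/28 = 211/28 ≈ 7.5357)
((83 + 74*f) + 28914)*(38082 + o(-179)) = ((83 + 74*(211/28)) + 28914)*(38082 + (-179)²) = ((83 + 7807/14) + 28914)*(38082 + 32041) = (8969/14 + 28914)*70123 = (413765/14)*70123 = 29014443095/14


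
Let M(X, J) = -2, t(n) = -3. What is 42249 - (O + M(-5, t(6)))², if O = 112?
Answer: 30149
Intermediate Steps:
42249 - (O + M(-5, t(6)))² = 42249 - (112 - 2)² = 42249 - 1*110² = 42249 - 1*12100 = 42249 - 12100 = 30149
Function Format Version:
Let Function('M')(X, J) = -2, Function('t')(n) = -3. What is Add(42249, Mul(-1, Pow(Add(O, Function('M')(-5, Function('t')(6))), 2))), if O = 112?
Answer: 30149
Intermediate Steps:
Add(42249, Mul(-1, Pow(Add(O, Function('M')(-5, Function('t')(6))), 2))) = Add(42249, Mul(-1, Pow(Add(112, -2), 2))) = Add(42249, Mul(-1, Pow(110, 2))) = Add(42249, Mul(-1, 12100)) = Add(42249, -12100) = 30149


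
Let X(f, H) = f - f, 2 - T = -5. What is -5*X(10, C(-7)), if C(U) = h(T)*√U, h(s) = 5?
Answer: 0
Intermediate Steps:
T = 7 (T = 2 - 1*(-5) = 2 + 5 = 7)
C(U) = 5*√U
X(f, H) = 0
-5*X(10, C(-7)) = -5*0 = 0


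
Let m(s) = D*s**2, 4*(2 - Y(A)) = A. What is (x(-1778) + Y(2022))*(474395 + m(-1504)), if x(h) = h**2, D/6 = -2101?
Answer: -180256146715728861/2 ≈ -9.0128e+16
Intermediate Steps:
D = -12606 (D = 6*(-2101) = -12606)
Y(A) = 2 - A/4
m(s) = -12606*s**2
(x(-1778) + Y(2022))*(474395 + m(-1504)) = ((-1778)**2 + (2 - 1/4*2022))*(474395 - 12606*(-1504)**2) = (3161284 + (2 - 1011/2))*(474395 - 12606*2262016) = (3161284 - 1007/2)*(474395 - 28514973696) = (6321561/2)*(-28514499301) = -180256146715728861/2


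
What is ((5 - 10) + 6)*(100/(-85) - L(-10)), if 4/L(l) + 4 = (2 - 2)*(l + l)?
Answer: -3/17 ≈ -0.17647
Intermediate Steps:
L(l) = -1 (L(l) = 4/(-4 + (2 - 2)*(l + l)) = 4/(-4 + 0*(2*l)) = 4/(-4 + 0) = 4/(-4) = 4*(-1/4) = -1)
((5 - 10) + 6)*(100/(-85) - L(-10)) = ((5 - 10) + 6)*(100/(-85) - 1*(-1)) = (-5 + 6)*(100*(-1/85) + 1) = 1*(-20/17 + 1) = 1*(-3/17) = -3/17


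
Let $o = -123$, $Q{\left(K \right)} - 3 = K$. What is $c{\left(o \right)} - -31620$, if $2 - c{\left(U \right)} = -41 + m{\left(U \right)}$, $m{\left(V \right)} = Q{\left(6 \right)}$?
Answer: $31654$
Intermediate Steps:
$Q{\left(K \right)} = 3 + K$
$m{\left(V \right)} = 9$ ($m{\left(V \right)} = 3 + 6 = 9$)
$c{\left(U \right)} = 34$ ($c{\left(U \right)} = 2 - \left(-41 + 9\right) = 2 - -32 = 2 + 32 = 34$)
$c{\left(o \right)} - -31620 = 34 - -31620 = 34 + 31620 = 31654$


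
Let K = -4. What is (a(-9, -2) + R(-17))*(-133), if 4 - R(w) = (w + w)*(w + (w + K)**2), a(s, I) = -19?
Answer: -1915333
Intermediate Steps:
R(w) = 4 - 2*w*(w + (-4 + w)**2) (R(w) = 4 - (w + w)*(w + (w - 4)**2) = 4 - 2*w*(w + (-4 + w)**2))
(a(-9, -2) + R(-17))*(-133) = (-19 + (4 - 2*(-17)**2 - 2*(-17)*(-4 - 17)**2))*(-133) = (-19 + (4 - 2*289 - 2*(-17)*(-21)**2))*(-133) = (-19 + (4 - 578 - 2*(-17)*441))*(-133) = (-19 + (4 - 578 + 14994))*(-133) = (-19 + 14420)*(-133) = 14401*(-133) = -1915333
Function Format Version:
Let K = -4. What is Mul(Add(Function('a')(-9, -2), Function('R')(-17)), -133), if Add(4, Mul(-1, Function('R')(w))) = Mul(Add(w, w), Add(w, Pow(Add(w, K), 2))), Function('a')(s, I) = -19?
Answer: -1915333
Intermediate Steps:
Function('R')(w) = Add(4, Mul(-2, w, Add(w, Pow(Add(-4, w), 2)))) (Function('R')(w) = Add(4, Mul(-1, Mul(Add(w, w), Add(w, Pow(Add(w, -4), 2))))) = Add(4, Mul(-1, Mul(Mul(2, w), Add(w, Pow(Add(-4, w), 2))))) = Add(4, Mul(-1, Mul(2, w, Add(w, Pow(Add(-4, w), 2))))) = Add(4, Mul(-2, w, Add(w, Pow(Add(-4, w), 2)))))
Mul(Add(Function('a')(-9, -2), Function('R')(-17)), -133) = Mul(Add(-19, Add(4, Mul(-2, Pow(-17, 2)), Mul(-2, -17, Pow(Add(-4, -17), 2)))), -133) = Mul(Add(-19, Add(4, Mul(-2, 289), Mul(-2, -17, Pow(-21, 2)))), -133) = Mul(Add(-19, Add(4, -578, Mul(-2, -17, 441))), -133) = Mul(Add(-19, Add(4, -578, 14994)), -133) = Mul(Add(-19, 14420), -133) = Mul(14401, -133) = -1915333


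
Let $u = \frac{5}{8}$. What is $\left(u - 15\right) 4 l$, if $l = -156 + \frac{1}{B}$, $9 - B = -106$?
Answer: $\frac{17939}{2} \approx 8969.5$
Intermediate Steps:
$B = 115$ ($B = 9 - -106 = 9 + 106 = 115$)
$u = \frac{5}{8}$ ($u = 5 \cdot \frac{1}{8} = \frac{5}{8} \approx 0.625$)
$l = - \frac{17939}{115}$ ($l = -156 + \frac{1}{115} = - \frac{17939}{115} \approx -155.99$)
$\left(u - 15\right) 4 l = \left(\frac{5}{8} - 15\right) 4 \left(- \frac{17939}{115}\right) = \left(- \frac{115}{8}\right) 4 \left(- \frac{17939}{115}\right) = \left(- \frac{115}{2}\right) \left(- \frac{17939}{115}\right) = \frac{17939}{2}$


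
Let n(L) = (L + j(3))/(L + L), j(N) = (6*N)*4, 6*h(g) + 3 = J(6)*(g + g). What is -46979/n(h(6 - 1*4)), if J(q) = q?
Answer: -657706/151 ≈ -4355.7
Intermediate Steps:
h(g) = -½ + 2*g (h(g) = -½ + (6*(g + g))/6 = -½ + (6*(2*g))/6 = -½ + (12*g)/6 = -½ + 2*g)
j(N) = 24*N
n(L) = (72 + L)/(2*L) (n(L) = (L + 24*3)/(L + L) = (L + 72)/((2*L)) = (72 + L)*(1/(2*L)) = (72 + L)/(2*L))
-46979/n(h(6 - 1*4)) = -46979*2*(-½ + 2*(6 - 1*4))/(72 + (-½ + 2*(6 - 1*4))) = -46979*2*(-½ + 2*(6 - 4))/(72 + (-½ + 2*(6 - 4))) = -46979*2*(-½ + 2*2)/(72 + (-½ + 2*2)) = -46979*2*(-½ + 4)/(72 + (-½ + 4)) = -46979*7/(72 + 7/2) = -46979/((½)*(2/7)*(151/2)) = -46979/151/14 = -46979*14/151 = -657706/151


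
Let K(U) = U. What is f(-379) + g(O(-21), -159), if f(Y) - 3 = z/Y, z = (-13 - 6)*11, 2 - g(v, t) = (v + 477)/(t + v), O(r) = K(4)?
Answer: 508419/58745 ≈ 8.6547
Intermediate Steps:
O(r) = 4
g(v, t) = 2 - (477 + v)/(t + v) (g(v, t) = 2 - (v + 477)/(t + v) = 2 - (477 + v)/(t + v))
z = -209 (z = -19*11 = -209)
f(Y) = 3 - 209/Y
f(-379) + g(O(-21), -159) = (3 - 209/(-379)) + (-477 + 4 + 2*(-159))/(-159 + 4) = (3 - 209*(-1/379)) + (-477 + 4 - 318)/(-155) = (3 + 209/379) - 1/155*(-791) = 1346/379 + 791/155 = 508419/58745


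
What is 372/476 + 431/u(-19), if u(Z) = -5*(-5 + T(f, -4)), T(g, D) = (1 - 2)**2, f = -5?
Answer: 53149/2380 ≈ 22.332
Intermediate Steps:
T(g, D) = 1 (T(g, D) = (-1)**2 = 1)
u(Z) = 20 (u(Z) = -5*(-5 + 1) = -5*(-4) = 20)
372/476 + 431/u(-19) = 372/476 + 431/20 = 372*(1/476) + 431*(1/20) = 93/119 + 431/20 = 53149/2380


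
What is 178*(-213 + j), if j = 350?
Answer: 24386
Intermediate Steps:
178*(-213 + j) = 178*(-213 + 350) = 178*137 = 24386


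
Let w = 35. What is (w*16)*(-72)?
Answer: -40320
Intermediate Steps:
(w*16)*(-72) = (35*16)*(-72) = 560*(-72) = -40320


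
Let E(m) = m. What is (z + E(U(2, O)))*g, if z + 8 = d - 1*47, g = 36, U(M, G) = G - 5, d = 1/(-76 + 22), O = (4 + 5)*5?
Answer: -1622/3 ≈ -540.67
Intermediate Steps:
O = 45 (O = 9*5 = 45)
d = -1/54 (d = 1/(-54) = -1/54 ≈ -0.018519)
U(M, G) = -5 + G
z = -2971/54 (z = -8 + (-1/54 - 1*47) = -8 + (-1/54 - 47) = -8 - 2539/54 = -2971/54 ≈ -55.018)
(z + E(U(2, O)))*g = (-2971/54 + (-5 + 45))*36 = (-2971/54 + 40)*36 = -811/54*36 = -1622/3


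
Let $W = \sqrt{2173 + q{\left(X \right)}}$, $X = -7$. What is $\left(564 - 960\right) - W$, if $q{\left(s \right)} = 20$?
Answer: $-396 - \sqrt{2193} \approx -442.83$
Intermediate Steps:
$W = \sqrt{2193}$ ($W = \sqrt{2173 + 20} = \sqrt{2193} \approx 46.829$)
$\left(564 - 960\right) - W = \left(564 - 960\right) - \sqrt{2193} = -396 - \sqrt{2193}$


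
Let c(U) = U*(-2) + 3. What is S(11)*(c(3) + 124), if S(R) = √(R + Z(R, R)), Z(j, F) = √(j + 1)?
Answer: 121*√(11 + 2*√3) ≈ 460.18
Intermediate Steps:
Z(j, F) = √(1 + j)
S(R) = √(R + √(1 + R))
c(U) = 3 - 2*U (c(U) = -2*U + 3 = 3 - 2*U)
S(11)*(c(3) + 124) = √(11 + √(1 + 11))*((3 - 2*3) + 124) = √(11 + √12)*((3 - 6) + 124) = √(11 + 2*√3)*(-3 + 124) = √(11 + 2*√3)*121 = 121*√(11 + 2*√3)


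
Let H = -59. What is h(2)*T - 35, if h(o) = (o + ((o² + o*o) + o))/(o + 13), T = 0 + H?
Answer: -411/5 ≈ -82.200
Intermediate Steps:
T = -59 (T = 0 - 59 = -59)
h(o) = (2*o + 2*o²)/(13 + o) (h(o) = (o + ((o² + o²) + o))/(13 + o) = (o + (2*o² + o))/(13 + o) = (o + (o + 2*o²))/(13 + o) = (2*o + 2*o²)/(13 + o))
h(2)*T - 35 = (2*2*(1 + 2)/(13 + 2))*(-59) - 35 = (2*2*3/15)*(-59) - 35 = (2*2*(1/15)*3)*(-59) - 35 = (⅘)*(-59) - 35 = -236/5 - 35 = -411/5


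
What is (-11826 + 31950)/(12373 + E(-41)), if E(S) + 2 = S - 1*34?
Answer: 5031/3074 ≈ 1.6366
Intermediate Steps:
E(S) = -36 + S (E(S) = -2 + (S - 1*34) = -2 + (S - 34) = -2 + (-34 + S) = -36 + S)
(-11826 + 31950)/(12373 + E(-41)) = (-11826 + 31950)/(12373 + (-36 - 41)) = 20124/(12373 - 77) = 20124/12296 = 20124*(1/12296) = 5031/3074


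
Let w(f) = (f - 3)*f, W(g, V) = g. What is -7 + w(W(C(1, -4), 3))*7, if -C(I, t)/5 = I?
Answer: 273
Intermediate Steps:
C(I, t) = -5*I
w(f) = f*(-3 + f) (w(f) = (-3 + f)*f = f*(-3 + f))
-7 + w(W(C(1, -4), 3))*7 = -7 + ((-5*1)*(-3 - 5*1))*7 = -7 - 5*(-3 - 5)*7 = -7 - 5*(-8)*7 = -7 + 40*7 = -7 + 280 = 273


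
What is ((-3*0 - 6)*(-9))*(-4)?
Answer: -216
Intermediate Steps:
((-3*0 - 6)*(-9))*(-4) = ((0 - 6)*(-9))*(-4) = -6*(-9)*(-4) = 54*(-4) = -216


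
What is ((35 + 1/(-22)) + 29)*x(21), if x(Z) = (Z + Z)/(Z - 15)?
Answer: 9849/22 ≈ 447.68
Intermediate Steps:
x(Z) = 2*Z/(-15 + Z) (x(Z) = (2*Z)/(-15 + Z) = 2*Z/(-15 + Z))
((35 + 1/(-22)) + 29)*x(21) = ((35 + 1/(-22)) + 29)*(2*21/(-15 + 21)) = ((35 - 1/22) + 29)*(2*21/6) = (769/22 + 29)*(2*21*(⅙)) = (1407/22)*7 = 9849/22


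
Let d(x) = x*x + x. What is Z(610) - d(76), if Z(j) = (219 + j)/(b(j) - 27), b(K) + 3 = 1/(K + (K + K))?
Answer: -322786018/54899 ≈ -5879.6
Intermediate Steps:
d(x) = x + x² (d(x) = x² + x = x + x²)
b(K) = -3 + 1/(3*K) (b(K) = -3 + 1/(K + (K + K)) = -3 + 1/(K + 2*K) = -3 + 1/(3*K))
Z(j) = (219 + j)/(-30 + 1/(3*j)) (Z(j) = (219 + j)/((-3 + 1/(3*j)) - 27) = (219 + j)/(-30 + 1/(3*j)))
Z(610) - d(76) = -3*610*(219 + 610)/(-1 + 90*610) - 76*(1 + 76) = -3*610*829/(-1 + 54900) - 76*77 = -3*610*829/54899 - 1*5852 = -3*610*1/54899*829 - 5852 = -1517070/54899 - 5852 = -322786018/54899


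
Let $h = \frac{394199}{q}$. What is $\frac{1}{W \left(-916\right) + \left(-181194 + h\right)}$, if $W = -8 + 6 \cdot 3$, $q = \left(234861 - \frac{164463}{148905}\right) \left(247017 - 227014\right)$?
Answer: $- \frac{233180390092742}{44386819956147743303} \approx -5.2534 \cdot 10^{-6}$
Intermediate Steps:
$q = \frac{233180390092742}{49635}$ ($q = \left(234861 - \frac{54821}{49635}\right) 20003 = \frac{11657270914}{49635} \cdot 20003 = \frac{233180390092742}{49635} \approx 4.6979 \cdot 10^{9}$)
$W = 10$ ($W = -8 + 18 = 10$)
$h = \frac{19566067365}{233180390092742}$ ($h = \frac{394199}{\frac{233180390092742}{49635}} = 394199 \cdot \frac{49635}{233180390092742} = \frac{19566067365}{233180390092742} \approx 8.391 \cdot 10^{-5}$)
$\frac{1}{W \left(-916\right) + \left(-181194 + h\right)} = \frac{1}{10 \left(-916\right) + \left(-181194 + \frac{19566067365}{233180390092742}\right)} = \frac{1}{-9160 - \frac{42250887582898226583}{233180390092742}} = \frac{1}{- \frac{44386819956147743303}{233180390092742}} = - \frac{233180390092742}{44386819956147743303}$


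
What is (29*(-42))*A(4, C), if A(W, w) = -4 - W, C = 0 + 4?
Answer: 9744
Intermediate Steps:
C = 4
(29*(-42))*A(4, C) = (29*(-42))*(-4 - 1*4) = -1218*(-4 - 4) = -1218*(-8) = 9744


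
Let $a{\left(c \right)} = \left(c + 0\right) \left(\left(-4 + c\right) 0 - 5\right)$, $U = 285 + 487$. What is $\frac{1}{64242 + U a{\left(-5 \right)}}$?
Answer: $\frac{1}{83542} \approx 1.197 \cdot 10^{-5}$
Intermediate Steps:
$U = 772$
$a{\left(c \right)} = - 5 c$ ($a{\left(c \right)} = c \left(0 - 5\right) = c \left(-5\right) = - 5 c$)
$\frac{1}{64242 + U a{\left(-5 \right)}} = \frac{1}{64242 + 772 \left(\left(-5\right) \left(-5\right)\right)} = \frac{1}{64242 + 772 \cdot 25} = \frac{1}{64242 + 19300} = \frac{1}{83542}$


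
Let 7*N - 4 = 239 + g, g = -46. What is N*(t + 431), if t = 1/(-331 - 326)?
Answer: 55783702/4599 ≈ 12130.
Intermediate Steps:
N = 197/7 (N = 4/7 + (239 - 46)/7 = 4/7 + (1/7)*193 = 4/7 + 193/7 = 197/7 ≈ 28.143)
t = -1/657 (t = 1/(-657) = -1/657 ≈ -0.0015221)
N*(t + 431) = 197*(-1/657 + 431)/7 = (197/7)*(283166/657) = 55783702/4599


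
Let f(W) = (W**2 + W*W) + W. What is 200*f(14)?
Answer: 81200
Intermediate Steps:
f(W) = W + 2*W**2 (f(W) = (W**2 + W**2) + W = 2*W**2 + W = W + 2*W**2)
200*f(14) = 200*(14*(1 + 2*14)) = 200*(14*(1 + 28)) = 200*(14*29) = 200*406 = 81200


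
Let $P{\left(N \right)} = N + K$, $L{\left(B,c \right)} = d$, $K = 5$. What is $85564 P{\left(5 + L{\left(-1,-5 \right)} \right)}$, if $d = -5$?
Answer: $427820$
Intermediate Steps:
$L{\left(B,c \right)} = -5$
$P{\left(N \right)} = 5 + N$ ($P{\left(N \right)} = N + 5 = 5 + N$)
$85564 P{\left(5 + L{\left(-1,-5 \right)} \right)} = 85564 \left(5 + \left(5 - 5\right)\right) = 85564 \left(5 + 0\right) = 85564 \cdot 5 = 427820$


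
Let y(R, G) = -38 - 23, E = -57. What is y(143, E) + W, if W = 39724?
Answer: 39663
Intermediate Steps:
y(R, G) = -61
y(143, E) + W = -61 + 39724 = 39663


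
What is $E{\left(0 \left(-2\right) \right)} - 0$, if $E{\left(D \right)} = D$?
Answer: $0$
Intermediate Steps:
$E{\left(0 \left(-2\right) \right)} - 0 = 0 \left(-2\right) - 0 = 0 + 0 = 0$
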